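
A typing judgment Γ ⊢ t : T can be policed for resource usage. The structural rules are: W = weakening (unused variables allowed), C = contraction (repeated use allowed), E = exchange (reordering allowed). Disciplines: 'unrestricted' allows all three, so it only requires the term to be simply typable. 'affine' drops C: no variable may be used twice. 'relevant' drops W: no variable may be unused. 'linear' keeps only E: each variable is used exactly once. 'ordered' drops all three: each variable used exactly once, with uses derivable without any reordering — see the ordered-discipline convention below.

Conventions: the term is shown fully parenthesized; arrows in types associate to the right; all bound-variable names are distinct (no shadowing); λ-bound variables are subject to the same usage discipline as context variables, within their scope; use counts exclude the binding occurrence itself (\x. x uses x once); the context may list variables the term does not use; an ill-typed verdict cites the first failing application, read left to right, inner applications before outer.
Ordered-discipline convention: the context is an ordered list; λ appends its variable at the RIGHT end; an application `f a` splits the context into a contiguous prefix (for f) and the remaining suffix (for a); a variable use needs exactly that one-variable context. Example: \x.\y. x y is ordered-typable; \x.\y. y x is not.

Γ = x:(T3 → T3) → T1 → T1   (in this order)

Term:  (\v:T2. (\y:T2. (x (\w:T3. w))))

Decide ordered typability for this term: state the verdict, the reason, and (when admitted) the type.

no — unused: v, y — weakening required
variable uses: x: 1×, v (bound): 0×, y (bound): 0×, w (bound): 1×
left-to-right use order: x, w
typing: well-typed at T2 → T2 → T1 → T1
all disciplines: ordered ✗; linear ✗; affine ✓; relevant ✗; unrestricted ✓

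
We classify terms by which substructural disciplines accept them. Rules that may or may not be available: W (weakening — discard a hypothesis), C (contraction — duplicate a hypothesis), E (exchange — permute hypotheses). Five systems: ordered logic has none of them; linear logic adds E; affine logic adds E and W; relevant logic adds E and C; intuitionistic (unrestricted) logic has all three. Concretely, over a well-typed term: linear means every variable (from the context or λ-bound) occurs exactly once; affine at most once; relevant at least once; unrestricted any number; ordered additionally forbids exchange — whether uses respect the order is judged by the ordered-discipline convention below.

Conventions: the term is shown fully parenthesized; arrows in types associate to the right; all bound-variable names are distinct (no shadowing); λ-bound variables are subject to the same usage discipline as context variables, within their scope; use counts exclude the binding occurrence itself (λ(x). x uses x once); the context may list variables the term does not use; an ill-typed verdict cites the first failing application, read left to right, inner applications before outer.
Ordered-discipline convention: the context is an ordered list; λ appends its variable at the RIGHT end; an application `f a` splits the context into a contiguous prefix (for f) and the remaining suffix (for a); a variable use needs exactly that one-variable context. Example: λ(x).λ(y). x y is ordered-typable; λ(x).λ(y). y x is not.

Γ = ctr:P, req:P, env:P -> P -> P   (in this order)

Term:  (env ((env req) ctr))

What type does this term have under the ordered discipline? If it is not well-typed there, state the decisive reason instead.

not well-typed under ordered — repeated use of env ×2
variable uses: ctr: 1; req: 1; env: 2
left-to-right use order: env, env, req, ctr
typing: the term checks, with type P -> P
summary: ordered ✗; linear ✗; affine ✗; relevant ✓; unrestricted ✓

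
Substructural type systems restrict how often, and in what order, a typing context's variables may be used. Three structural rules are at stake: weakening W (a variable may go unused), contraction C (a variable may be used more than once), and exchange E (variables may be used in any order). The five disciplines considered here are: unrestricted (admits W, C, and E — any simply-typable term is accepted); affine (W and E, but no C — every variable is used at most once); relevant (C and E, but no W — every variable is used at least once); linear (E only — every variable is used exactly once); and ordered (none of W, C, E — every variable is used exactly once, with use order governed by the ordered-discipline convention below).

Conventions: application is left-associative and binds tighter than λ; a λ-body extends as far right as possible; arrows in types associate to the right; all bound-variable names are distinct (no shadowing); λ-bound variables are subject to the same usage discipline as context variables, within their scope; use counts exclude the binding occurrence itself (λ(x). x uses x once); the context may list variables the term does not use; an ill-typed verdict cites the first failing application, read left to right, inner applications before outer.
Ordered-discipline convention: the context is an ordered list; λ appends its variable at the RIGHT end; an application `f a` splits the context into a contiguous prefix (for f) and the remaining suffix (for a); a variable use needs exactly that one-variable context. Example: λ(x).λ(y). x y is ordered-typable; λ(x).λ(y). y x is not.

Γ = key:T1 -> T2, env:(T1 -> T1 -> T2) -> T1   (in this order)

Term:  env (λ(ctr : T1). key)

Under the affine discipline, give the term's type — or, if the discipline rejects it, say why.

term : T1
usage: key ×1; env ×1; ctr (λ-bound) ×0
use order (left to right): env, key
typing: well-typed at T1
per-discipline verdicts: ordered ✗ | linear ✗ | affine ✓ | relevant ✗ | unrestricted ✓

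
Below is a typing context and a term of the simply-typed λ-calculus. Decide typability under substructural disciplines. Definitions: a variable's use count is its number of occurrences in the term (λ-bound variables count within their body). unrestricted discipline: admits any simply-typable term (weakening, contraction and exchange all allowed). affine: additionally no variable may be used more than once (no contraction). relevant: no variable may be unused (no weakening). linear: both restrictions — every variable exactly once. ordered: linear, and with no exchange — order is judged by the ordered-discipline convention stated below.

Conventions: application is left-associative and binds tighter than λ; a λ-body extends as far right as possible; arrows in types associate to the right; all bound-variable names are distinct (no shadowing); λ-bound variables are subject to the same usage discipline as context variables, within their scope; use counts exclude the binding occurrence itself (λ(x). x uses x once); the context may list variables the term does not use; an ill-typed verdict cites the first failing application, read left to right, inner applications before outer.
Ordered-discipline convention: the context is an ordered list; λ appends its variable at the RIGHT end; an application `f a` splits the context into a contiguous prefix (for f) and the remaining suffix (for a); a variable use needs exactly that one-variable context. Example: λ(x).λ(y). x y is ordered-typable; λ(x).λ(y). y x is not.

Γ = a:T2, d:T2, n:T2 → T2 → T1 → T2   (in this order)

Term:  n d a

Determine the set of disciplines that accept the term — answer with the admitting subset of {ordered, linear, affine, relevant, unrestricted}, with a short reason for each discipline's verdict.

accepted by: linear, affine, relevant, unrestricted
counts: a: 1; d: 1; n: 1
order of uses: n, d, a
typing: well-typed — term : T1 → T2
ordered: ✗ — no contiguous prefix/suffix split fits n, d, a
linear: ✓ — single use per variable (a, d, n)
affine: ✓ — a, d, n: no repeats, contraction unneeded
relevant: ✓ — none of a, d, n goes unused
unrestricted: ✓ — type-checks (T1 → T2) and nothing is barred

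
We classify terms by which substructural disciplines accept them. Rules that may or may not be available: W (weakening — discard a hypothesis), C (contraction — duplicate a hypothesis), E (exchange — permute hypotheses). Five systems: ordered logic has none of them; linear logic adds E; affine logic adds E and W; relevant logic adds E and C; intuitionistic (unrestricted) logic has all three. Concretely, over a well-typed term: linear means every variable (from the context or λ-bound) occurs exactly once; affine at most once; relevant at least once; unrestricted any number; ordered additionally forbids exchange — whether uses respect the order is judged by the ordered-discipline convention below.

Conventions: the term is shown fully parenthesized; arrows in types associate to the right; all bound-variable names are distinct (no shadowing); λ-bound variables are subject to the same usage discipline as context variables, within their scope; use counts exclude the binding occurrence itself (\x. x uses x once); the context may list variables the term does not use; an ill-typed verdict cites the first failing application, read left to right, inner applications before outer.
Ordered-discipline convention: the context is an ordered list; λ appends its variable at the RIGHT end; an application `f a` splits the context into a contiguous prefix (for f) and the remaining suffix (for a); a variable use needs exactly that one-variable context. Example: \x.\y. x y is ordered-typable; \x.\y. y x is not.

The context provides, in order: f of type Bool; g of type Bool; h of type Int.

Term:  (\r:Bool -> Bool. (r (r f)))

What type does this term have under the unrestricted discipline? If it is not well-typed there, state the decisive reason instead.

term : (Bool -> Bool) -> Bool
usage: f: 1; g: 0; h: 0; r [bound]: 2
use order (left to right): r, r, f
typing: well-typed — term : (Bool -> Bool) -> Bool
summary: ordered ✗, linear ✗, affine ✗, relevant ✗, unrestricted ✓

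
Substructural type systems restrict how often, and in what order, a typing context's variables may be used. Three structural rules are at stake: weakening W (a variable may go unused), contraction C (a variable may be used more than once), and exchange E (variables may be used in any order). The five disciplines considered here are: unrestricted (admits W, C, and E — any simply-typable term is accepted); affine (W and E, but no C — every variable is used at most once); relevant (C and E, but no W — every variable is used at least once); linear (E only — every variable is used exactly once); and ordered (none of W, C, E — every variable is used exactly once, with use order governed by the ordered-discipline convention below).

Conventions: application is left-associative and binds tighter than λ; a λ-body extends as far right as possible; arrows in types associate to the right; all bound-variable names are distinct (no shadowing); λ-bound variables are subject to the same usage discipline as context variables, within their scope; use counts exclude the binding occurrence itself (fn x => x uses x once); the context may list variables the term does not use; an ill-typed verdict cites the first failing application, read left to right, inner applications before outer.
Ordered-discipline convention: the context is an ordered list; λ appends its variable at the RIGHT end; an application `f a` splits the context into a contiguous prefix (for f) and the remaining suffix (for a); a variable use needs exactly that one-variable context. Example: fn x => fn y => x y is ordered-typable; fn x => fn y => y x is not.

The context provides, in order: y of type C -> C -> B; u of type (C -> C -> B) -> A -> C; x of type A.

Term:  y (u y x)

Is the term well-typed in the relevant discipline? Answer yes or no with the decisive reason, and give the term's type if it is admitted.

yes — at least one use each (y, u, x); term : C -> B
use counts: y ×2; u ×1; x ×1
left-to-right use order: y, u, y, x
typing: ✓ — C -> B
per-discipline verdicts: ordered ✗ · linear ✗ · affine ✗ · relevant ✓ · unrestricted ✓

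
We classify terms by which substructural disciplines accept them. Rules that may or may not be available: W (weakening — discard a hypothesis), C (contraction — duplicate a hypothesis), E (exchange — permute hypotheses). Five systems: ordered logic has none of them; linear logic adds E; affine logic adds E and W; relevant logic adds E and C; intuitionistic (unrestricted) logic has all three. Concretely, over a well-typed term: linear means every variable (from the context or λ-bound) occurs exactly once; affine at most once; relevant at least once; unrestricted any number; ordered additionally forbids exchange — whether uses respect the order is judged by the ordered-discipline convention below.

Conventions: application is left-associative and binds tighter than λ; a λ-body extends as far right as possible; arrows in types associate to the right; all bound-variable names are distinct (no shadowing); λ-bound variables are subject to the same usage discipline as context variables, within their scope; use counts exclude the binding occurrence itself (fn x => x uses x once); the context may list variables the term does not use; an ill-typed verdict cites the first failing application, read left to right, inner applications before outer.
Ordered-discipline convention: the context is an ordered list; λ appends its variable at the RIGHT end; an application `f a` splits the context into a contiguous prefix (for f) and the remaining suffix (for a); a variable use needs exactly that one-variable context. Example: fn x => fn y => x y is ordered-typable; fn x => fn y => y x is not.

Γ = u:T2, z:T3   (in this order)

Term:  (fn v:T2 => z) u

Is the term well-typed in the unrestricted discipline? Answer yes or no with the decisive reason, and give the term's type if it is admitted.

yes — simply typable at T3; W, C, E all held; term : T3
use counts: u=1; z=1; v (bound)=0
order of uses: z, u
typing: well-typed at T3
across the five disciplines: ordered ✗ | linear ✗ | affine ✓ | relevant ✗ | unrestricted ✓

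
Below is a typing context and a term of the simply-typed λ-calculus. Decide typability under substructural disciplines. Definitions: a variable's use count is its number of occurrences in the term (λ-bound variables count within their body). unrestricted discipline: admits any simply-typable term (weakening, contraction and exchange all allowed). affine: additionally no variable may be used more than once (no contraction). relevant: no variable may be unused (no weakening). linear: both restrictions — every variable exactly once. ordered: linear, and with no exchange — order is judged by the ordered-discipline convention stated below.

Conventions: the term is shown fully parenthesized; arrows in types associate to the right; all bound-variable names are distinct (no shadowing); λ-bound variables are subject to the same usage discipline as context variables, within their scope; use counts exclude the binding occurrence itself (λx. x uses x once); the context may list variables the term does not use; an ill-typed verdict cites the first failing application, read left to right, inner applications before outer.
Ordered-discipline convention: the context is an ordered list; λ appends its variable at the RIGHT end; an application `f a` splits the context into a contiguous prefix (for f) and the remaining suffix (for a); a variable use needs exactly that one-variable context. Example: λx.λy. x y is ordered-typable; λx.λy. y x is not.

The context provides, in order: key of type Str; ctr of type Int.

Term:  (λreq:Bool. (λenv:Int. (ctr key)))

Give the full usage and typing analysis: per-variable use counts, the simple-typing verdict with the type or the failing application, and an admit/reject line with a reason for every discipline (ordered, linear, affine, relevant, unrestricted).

use counts: key ×1; ctr ×1; req (bound) ×0; env (bound) ×0
order of uses: ctr, key
typing: ill-typed: non-function type Int applied to an argument
ordered: ✗ — the type mismatch rejects it
linear: ✗ — not simply typable
affine: ✗ — fails simple typing
relevant: ✗ — a type mismatch blocks all five
unrestricted: ✗ — the type mismatch rejects it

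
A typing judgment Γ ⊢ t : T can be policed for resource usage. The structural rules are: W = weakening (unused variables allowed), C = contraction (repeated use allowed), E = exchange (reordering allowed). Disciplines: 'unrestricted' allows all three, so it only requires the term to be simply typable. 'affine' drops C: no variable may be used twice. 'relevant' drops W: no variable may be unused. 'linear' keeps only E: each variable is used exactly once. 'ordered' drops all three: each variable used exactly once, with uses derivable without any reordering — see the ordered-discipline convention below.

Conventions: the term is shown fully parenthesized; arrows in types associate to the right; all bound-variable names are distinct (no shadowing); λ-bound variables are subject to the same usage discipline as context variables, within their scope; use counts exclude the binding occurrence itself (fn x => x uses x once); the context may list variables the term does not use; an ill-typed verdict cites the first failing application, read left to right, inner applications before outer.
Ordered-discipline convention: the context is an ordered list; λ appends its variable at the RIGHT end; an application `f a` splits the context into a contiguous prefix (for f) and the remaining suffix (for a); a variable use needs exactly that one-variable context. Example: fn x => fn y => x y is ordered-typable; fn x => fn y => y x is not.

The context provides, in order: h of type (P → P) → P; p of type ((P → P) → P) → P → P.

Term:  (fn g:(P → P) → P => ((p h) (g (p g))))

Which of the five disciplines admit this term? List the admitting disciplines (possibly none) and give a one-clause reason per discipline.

admitted by: relevant, unrestricted
counts: h=1, p=2, g [bound]=2
use order (left to right): p, h, g, p, g
typing: well-typed at ((P → P) → P) → P
ordered: ✗, needs contraction — p ×2, g ×2
linear: ✗, needs contraction — p ×2, g ×2
affine: ✗, needs contraction — p ×2, g ×2
relevant: ✓, none of h, p, g goes unused
unrestricted: ✓, typability at ((P → P) → P) → P is all that's needed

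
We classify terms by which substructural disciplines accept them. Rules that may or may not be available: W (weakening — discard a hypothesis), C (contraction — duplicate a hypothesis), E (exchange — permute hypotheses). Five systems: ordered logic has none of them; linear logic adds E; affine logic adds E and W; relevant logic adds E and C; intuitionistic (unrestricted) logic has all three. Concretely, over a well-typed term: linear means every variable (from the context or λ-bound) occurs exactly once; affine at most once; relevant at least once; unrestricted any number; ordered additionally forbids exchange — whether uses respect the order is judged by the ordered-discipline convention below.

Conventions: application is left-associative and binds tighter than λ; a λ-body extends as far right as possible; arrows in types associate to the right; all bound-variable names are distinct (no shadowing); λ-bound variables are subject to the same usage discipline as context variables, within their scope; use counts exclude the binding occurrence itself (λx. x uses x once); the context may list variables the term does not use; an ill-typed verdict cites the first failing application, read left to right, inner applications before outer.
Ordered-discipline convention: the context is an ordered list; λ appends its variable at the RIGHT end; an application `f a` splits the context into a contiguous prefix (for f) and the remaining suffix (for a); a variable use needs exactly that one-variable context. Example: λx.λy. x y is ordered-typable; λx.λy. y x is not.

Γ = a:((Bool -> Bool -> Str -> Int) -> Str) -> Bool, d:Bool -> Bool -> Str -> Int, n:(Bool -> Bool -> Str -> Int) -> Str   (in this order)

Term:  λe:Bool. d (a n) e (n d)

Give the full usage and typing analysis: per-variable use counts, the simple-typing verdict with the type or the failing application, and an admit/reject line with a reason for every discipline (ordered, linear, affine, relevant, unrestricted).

use counts: a: 1×; d: 2×; n: 2×; e (λ-bound): 1×
use order (left to right): d, a, n, e, n, d
typing: well-typed — term : Bool -> Int
ordered ✗ (repeated use of d ×2, n ×2)
linear ✗ (repeated use of d ×2, n ×2)
affine ✗ (repeated use of d ×2, n ×2)
relevant ✓ (a, d, n, e: all used, weakening unneeded)
unrestricted ✓ (typability at Bool -> Int is all that's needed)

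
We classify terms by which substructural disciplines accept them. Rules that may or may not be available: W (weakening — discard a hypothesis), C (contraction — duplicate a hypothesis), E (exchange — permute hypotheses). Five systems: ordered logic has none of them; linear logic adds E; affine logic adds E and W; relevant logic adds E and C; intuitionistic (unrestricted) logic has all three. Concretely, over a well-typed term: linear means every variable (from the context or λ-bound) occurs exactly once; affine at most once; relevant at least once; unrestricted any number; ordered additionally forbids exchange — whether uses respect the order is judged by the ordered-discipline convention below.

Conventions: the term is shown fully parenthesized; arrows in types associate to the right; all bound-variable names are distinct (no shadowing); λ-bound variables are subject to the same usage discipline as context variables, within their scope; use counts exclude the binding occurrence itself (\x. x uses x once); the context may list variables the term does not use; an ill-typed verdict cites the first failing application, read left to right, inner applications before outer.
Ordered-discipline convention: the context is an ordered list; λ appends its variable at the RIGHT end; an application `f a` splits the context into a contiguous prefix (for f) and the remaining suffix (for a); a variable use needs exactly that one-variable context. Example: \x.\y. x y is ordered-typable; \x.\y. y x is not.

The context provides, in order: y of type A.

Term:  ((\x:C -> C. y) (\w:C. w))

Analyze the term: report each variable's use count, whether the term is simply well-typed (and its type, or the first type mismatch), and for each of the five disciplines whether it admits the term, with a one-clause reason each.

variable uses: y: 1; x [bound]: 0; w [bound]: 1
order of uses: y, w
typing: well-typed — term : A
ordered: ✗ — unused: x — weakening required
linear: ✗ — unused: x — weakening required
affine: ✓ — none of y, x, w used more than once
relevant: ✗ — unused: x — weakening required
unrestricted: ✓ — typability at A is all that's needed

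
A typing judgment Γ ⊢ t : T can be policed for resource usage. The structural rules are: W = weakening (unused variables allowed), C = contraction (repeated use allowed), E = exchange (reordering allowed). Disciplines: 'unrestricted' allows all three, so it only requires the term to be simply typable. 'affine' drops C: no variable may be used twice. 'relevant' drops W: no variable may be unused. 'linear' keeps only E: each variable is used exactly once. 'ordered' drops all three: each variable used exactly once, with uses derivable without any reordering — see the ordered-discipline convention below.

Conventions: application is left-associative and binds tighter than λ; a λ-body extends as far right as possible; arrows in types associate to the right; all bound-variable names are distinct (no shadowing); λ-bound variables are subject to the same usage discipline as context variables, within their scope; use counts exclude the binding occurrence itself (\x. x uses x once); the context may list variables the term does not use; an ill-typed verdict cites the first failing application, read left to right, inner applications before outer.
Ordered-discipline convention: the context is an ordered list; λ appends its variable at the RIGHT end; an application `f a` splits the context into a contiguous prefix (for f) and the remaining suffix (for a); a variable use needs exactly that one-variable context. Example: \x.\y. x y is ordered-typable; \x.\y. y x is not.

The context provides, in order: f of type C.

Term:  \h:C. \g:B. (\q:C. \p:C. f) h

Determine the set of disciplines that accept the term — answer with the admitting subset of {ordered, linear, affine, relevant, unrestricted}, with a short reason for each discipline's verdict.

accepted by: affine, unrestricted
usage: f: 1×; h (bound): 1×; g (bound): 0×; q (bound): 0×; p (bound): 0×
use order (left to right): f, h
typing: well-typed at C -> B -> C -> C
ordered: ✗ — unused: g, q, p — weakening required
linear: ✗ — unused: g, q, p — weakening required
affine: ✓ — f, h, g, q, p: no repeats, contraction unneeded
relevant: ✗ — unused: g, q, p — weakening required
unrestricted: ✓ — type-checks (C -> B -> C -> C) and nothing is barred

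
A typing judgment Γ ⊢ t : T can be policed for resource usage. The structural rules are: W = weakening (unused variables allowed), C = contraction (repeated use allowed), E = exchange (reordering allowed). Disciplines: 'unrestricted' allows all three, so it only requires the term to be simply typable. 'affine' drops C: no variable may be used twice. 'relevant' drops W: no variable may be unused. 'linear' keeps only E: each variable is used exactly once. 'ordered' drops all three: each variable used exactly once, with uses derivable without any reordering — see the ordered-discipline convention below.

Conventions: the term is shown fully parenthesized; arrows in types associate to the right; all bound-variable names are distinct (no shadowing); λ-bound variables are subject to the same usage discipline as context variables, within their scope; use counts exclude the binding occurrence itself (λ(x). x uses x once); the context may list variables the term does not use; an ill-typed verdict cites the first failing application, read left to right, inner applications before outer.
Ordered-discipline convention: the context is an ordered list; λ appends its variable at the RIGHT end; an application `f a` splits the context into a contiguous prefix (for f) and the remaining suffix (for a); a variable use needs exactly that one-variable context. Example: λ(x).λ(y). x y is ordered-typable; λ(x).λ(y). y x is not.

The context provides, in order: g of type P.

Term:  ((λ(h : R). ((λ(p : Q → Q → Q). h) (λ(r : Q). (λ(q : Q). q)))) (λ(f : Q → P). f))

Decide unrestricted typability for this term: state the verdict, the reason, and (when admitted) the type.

no — not simply typable
usage: g: 0; h (bound): 1; p (bound): 0; r (bound): 0; q (bound): 1; f (bound): 1
order of uses: h, q, f
typing: ill-typed: an application expects R but receives (Q → P) → Q → P
across the five disciplines: ordered ✗ · linear ✗ · affine ✗ · relevant ✗ · unrestricted ✗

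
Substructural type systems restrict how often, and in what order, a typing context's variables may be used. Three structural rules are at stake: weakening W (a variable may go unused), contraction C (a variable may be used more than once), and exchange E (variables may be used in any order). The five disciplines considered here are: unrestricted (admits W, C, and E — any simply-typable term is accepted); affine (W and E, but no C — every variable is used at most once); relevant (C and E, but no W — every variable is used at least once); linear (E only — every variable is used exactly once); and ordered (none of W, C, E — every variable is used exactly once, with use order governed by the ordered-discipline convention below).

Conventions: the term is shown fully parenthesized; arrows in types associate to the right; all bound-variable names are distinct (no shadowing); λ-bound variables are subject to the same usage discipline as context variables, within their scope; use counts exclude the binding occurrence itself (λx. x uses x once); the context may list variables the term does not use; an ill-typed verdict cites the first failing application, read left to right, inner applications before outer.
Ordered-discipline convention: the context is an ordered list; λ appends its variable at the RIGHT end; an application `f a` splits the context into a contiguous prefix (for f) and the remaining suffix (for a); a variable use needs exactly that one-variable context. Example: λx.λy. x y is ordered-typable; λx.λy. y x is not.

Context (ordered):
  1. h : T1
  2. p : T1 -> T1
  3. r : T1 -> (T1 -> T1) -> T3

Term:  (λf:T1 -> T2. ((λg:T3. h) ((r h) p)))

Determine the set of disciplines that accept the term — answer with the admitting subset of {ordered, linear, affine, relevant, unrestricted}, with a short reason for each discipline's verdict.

admitting disciplines: unrestricted
use counts: h: 2; p: 1; r: 1; f [bound]: 0; g [bound]: 0
uses in reading order: h, r, h, p
typing: ✓ — (T1 -> T2) -> T1
ordered: ✗, needs contraction — h ×2; needs weakening: f, g unused
linear: ✗, needs contraction — h ×2; needs weakening: f, g unused
affine: ✗, needs contraction — h ×2
relevant: ✗, needs weakening: f, g unused
unrestricted: ✓, simply typable at (T1 -> T2) -> T1; W, C, E all held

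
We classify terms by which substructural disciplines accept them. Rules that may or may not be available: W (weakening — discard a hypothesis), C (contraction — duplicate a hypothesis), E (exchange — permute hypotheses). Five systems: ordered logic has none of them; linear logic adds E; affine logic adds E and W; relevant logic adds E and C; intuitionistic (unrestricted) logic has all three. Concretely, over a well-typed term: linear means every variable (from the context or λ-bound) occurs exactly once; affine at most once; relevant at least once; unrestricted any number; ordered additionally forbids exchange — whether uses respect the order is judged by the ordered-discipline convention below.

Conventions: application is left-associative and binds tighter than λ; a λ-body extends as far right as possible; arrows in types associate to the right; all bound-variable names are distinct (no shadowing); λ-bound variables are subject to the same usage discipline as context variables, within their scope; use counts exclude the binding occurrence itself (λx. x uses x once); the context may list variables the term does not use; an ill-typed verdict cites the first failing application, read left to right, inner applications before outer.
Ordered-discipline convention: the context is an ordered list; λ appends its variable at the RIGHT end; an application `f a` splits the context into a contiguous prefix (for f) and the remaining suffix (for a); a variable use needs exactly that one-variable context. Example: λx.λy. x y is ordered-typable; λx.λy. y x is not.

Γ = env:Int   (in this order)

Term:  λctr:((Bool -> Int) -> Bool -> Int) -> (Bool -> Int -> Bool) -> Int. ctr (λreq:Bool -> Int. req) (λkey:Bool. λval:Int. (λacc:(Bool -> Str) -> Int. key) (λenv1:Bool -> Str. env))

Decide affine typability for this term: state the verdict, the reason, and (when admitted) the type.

yes — env, ctr, req, key, val, acc, env1: no repeats, contraction unneeded; term : (((Bool -> Int) -> Bool -> Int) -> (Bool -> Int -> Bool) -> Int) -> Int
use counts: env=1; ctr (bound)=1; req (bound)=1; key (bound)=1; val (bound)=0; acc (bound)=0; env1 (bound)=0
left-to-right use order: ctr, req, key, env
typing: ✓ — (((Bool -> Int) -> Bool -> Int) -> (Bool -> Int -> Bool) -> Int) -> Int
per-discipline verdicts: ordered ✗; linear ✗; affine ✓; relevant ✗; unrestricted ✓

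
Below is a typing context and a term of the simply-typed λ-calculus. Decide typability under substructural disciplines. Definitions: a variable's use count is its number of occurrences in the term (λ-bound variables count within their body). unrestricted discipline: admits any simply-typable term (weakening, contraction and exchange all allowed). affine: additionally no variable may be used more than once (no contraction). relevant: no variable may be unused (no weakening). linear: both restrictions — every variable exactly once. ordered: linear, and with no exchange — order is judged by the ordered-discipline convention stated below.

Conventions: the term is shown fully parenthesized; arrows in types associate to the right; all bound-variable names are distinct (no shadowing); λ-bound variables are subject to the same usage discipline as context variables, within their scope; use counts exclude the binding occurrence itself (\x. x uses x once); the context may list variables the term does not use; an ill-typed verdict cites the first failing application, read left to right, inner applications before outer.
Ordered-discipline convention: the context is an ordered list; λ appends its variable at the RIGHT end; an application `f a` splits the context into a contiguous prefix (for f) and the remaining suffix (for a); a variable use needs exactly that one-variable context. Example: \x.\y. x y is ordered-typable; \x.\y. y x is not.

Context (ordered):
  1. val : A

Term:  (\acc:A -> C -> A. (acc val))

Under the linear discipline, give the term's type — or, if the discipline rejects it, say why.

term : (A -> C -> A) -> C -> A
variable uses: val ×1, acc (λ-bound) ×1
uses in reading order: acc, val
typing: the term checks, with type (A -> C -> A) -> C -> A
all disciplines: ordered ✗ | linear ✓ | affine ✓ | relevant ✓ | unrestricted ✓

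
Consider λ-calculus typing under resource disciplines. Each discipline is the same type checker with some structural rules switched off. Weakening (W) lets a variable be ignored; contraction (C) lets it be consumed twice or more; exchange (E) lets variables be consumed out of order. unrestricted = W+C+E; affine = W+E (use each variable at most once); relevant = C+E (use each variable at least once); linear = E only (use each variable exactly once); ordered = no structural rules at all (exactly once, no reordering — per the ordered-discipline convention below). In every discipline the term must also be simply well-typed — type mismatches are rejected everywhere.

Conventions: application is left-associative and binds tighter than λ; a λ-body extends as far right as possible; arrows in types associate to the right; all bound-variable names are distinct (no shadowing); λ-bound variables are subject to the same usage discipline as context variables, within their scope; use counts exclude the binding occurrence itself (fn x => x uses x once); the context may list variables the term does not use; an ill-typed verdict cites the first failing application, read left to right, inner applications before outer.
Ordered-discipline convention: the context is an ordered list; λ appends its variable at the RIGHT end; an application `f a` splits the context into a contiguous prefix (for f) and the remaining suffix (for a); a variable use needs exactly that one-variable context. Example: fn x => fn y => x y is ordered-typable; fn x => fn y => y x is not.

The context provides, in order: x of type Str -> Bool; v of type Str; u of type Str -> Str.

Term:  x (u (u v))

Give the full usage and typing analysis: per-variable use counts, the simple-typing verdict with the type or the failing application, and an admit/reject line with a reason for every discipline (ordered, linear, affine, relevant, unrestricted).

variable uses: x: 1, v: 1, u: 2
use order (left to right): x, u, u, v
typing: well-typed — term : Bool
ordered: ✗ — uses contraction: u ×2
linear: ✗ — uses contraction: u ×2
affine: ✗ — uses contraction: u ×2
relevant: ✓ — every one of x, v, u appears
unrestricted: ✓ — simply typable at Bool; W, C, E all held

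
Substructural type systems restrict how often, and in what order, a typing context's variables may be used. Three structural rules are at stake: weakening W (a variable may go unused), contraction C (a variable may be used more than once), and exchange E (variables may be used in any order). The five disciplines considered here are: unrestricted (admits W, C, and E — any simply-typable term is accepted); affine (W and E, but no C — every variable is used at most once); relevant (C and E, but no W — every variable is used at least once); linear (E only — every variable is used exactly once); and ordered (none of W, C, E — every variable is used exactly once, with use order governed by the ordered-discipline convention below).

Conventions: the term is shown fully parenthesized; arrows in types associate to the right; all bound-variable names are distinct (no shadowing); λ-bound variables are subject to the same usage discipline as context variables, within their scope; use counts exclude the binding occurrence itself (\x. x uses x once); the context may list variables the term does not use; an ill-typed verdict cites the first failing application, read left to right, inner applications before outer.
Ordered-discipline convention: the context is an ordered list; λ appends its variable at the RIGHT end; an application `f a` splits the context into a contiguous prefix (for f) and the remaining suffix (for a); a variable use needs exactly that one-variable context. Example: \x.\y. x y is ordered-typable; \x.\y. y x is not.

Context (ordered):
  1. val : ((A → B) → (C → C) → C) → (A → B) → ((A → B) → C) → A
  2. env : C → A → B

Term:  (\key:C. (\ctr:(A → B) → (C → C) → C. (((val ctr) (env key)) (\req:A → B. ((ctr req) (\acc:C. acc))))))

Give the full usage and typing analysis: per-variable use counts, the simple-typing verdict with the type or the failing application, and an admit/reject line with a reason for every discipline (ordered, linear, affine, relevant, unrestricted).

counts: val: 1, env: 1, key (λ-bound): 1, ctr (λ-bound): 2, req (λ-bound): 1, acc (λ-bound): 1
left-to-right use order: val, ctr, env, key, ctr, req, acc
typing: well-typed at C → ((A → B) → (C → C) → C) → A
ordered ✗ (repeated use of ctr ×2)
linear ✗ (repeated use of ctr ×2)
affine ✗ (repeated use of ctr ×2)
relevant ✓ (at least one use each (val, env, key, ctr, req, acc))
unrestricted ✓ (simply typable at C → ((A → B) → (C → C) → C) → A; W, C, E all held)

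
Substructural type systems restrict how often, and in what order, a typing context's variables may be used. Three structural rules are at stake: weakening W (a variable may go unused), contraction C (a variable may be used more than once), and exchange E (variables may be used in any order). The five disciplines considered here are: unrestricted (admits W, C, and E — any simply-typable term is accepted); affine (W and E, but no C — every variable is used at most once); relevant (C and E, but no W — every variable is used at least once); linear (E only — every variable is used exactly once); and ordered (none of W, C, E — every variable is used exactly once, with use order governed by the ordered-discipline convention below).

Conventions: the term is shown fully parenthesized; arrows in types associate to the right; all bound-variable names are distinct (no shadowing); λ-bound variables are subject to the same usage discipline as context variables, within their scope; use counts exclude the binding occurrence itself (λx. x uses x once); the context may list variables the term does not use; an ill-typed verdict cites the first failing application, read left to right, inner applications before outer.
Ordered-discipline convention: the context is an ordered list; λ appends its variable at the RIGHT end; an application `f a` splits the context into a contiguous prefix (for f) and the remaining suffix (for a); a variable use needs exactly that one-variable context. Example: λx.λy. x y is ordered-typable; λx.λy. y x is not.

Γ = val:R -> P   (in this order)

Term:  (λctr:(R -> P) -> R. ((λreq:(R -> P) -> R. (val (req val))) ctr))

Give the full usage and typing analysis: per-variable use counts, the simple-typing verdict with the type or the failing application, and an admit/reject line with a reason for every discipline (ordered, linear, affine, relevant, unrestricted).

counts: val=2; ctr (bound)=1; req (bound)=1
left-to-right use order: val, req, val, ctr
typing: well-typed at ((R -> P) -> R) -> P
ordered: ✗, needs contraction — val ×2
linear: ✗, needs contraction — val ×2
affine: ✗, needs contraction — val ×2
relevant: ✓, val, ctr, req: all used, weakening unneeded
unrestricted: ✓, typability at ((R -> P) -> R) -> P is all that's needed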